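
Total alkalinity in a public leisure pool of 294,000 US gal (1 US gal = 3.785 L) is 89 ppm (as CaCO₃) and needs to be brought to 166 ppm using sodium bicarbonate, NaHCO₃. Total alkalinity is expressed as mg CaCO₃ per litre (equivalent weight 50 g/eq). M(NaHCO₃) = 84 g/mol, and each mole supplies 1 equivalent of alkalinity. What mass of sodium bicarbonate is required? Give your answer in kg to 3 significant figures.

144 kg

Volume: 294,000 US gal × 3.785 L/gal = 1,112,790 L.
Alkalinity to add: (166 − 89) = 77 mg/L as CaCO₃ × 1,112,790 L = 85,680 g as CaCO₃.
Equivalents: 85,680 g ÷ 50 g/eq = 1714 eq.
NaHCO₃ supplies 1 eq per mole → 1714 mol.
Mass: 1714 mol × 84 g/mol = 144,000 g.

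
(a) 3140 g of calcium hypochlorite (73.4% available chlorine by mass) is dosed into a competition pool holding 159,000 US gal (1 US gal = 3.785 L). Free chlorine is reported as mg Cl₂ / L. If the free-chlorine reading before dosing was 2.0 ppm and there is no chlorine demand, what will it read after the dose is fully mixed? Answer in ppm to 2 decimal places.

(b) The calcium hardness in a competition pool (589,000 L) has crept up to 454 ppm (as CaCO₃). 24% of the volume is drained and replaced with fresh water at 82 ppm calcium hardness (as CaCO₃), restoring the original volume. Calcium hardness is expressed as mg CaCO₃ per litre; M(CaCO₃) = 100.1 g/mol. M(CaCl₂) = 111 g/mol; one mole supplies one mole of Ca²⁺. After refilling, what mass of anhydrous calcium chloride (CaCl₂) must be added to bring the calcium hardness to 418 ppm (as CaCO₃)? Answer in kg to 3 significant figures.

(a) 5.83 ppm; (b) 34.8 kg

(a) Volume: 159,000 US gal × 3.785 L/gal = 601,815 L.
(a) Available chlorine delivered: 3140 g × 0.734 = 2305 g as Cl₂.
(a) Concentration rise: 2305 g / 601,815 L = 3.83 mg/L = 3.83 ppm.
(a) Final FC: 2.0 + 3.83 = 5.83 ppm.

(b) After draining 24% and refilling: 454 × 0.76 + 82 × 0.24 = 364.72 ppm.
(b) Deficit to target: 418 − 364.72 = 53.28 mg/L.
(b) As CaCO₃: 53.28 mg/L × 589,000 L = 31,380 g; ÷ 100.1 = 313.5 mol Ca²⁺.
(b) Mass: 313.5 × 111 = 34,800 g.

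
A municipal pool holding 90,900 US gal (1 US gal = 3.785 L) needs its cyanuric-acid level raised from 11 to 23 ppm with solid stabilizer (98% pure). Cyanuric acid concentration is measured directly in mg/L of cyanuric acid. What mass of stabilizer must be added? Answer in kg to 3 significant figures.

Volume: 90,900 US gal × 3.785 L/gal = 344,056 L.
CYA to add: (23 − 11) = 12 mg/L × 344,056 L = 4129 g cyanuric acid.
At 98% purity: 4129 / 0.98 = 4213 g product.

4.21 kg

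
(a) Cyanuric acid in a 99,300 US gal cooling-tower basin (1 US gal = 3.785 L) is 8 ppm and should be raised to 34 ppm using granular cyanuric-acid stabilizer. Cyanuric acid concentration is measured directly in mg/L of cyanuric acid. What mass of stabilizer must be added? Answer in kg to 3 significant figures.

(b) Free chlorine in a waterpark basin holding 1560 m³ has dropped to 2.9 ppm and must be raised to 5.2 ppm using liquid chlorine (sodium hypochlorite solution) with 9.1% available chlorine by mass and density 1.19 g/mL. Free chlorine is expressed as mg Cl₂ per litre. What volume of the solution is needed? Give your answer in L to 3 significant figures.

(a) Volume: 99,300 US gal × 3.785 L/gal = 375,850 L.
(a) CYA to add: (34 − 8) = 26 mg/L × 375,850 L = 9772 g cyanuric acid.

(b) Volume: 1560 m³ = 1,560,000 L.
(b) Chlorine deficit: 5.2 − 2.9 = 2.3 ppm = 2.3 mg/L as Cl₂.
(b) Cl₂ equivalent needed: 2.3 mg/L × 1,560,000 L = 3,588,000 mg = 3588 g.
(b) Product at 9.1% available chlorine: 3588 / 0.091 = 39,430 g.
(b) Volume at density 1.19 g/mL: 39,430 g ÷ 1.19 g/mL = 33,130 mL.

(a) 9.77 kg; (b) 33.1 L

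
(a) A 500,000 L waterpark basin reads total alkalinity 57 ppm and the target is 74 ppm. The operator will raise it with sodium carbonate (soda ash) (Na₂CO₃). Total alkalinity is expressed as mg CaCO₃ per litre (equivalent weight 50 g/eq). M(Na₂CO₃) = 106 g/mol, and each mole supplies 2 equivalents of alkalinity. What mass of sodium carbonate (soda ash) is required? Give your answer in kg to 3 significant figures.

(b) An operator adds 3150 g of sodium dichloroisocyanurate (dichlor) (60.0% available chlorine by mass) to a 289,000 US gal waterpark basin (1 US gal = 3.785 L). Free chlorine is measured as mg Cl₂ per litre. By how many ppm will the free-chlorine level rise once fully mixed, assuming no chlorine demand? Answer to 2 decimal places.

(a) 9.01 kg; (b) 1.73 ppm

(a) Alkalinity to add: (74 − 57) = 17 mg/L as CaCO₃ × 500,000 L = 8500 g as CaCO₃.
(a) Equivalents: 8500 g ÷ 50 g/eq = 170 eq.
(a) Each mole of Na₂CO₃ supplies 2 eq, so 170 / 2 = 85 mol.
(a) Mass: 85 mol × 106 g/mol = 9010 g.

(b) Volume: 289,000 US gal × 3.785 L/gal = 1,093,865 L.
(b) Available chlorine delivered: 3150 g × 0.6 = 1890 g as Cl₂.
(b) Concentration rise: 1890 g / 1,093,865 L = 1.728 mg/L = 1.73 ppm.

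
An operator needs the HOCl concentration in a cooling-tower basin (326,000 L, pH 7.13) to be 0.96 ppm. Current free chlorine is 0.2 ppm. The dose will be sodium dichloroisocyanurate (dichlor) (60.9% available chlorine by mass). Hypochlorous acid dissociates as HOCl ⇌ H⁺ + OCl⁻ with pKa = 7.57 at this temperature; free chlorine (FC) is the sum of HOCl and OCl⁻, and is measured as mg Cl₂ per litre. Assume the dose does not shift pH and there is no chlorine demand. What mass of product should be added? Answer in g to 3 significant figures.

[OCl⁻]/[HOCl] = 10^(pH − pKa) = 10^(7.13 − 7.57) = 0.3631; fraction as HOCl = 1/(1 + 0.3631) = 0.7336.
Free chlorine required for 0.96 ppm HOCl: 0.96 / 0.7336 = 1.309 ppm.
FC to add: 1.309 − 0.2 = 1.109 mg/L as Cl₂.
Cl₂ equivalent: 1.109 mg/L × 326,000 L = 361.4 g.
Product at 60.9% available Cl: 361.4 / 0.609 = 593.4 g.

593 g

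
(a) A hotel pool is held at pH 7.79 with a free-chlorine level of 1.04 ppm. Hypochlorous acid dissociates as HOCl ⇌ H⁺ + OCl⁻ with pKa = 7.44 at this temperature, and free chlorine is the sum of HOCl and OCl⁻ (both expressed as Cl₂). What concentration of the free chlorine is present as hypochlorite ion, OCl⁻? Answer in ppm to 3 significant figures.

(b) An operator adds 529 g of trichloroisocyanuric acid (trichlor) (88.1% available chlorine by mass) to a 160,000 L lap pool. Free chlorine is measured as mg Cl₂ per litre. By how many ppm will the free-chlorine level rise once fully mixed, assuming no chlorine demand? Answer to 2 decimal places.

(a) 0.719 ppm; (b) 2.91 ppm

(a) [OCl⁻]/[HOCl] = 10^(pH − pKa) = 10^(7.79 − 7.44) = 10^0.35 = 2.239.
(a) Fraction as HOCl = 1 / (1 + 2.239) = 0.3088.
(a) OCl⁻ = (1 − 0.3088) × 1.04 ppm = 0.7189 ppm.

(b) Available chlorine delivered: 529 g × 0.881 = 466 g as Cl₂.
(b) Concentration rise: 466 g / 160,000 L = 2.913 mg/L = 2.91 ppm.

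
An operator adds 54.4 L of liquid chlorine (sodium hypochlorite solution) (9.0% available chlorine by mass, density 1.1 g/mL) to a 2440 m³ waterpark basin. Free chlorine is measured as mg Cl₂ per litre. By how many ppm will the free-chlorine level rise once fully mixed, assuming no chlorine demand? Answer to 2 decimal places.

Volume: 2440 m³ = 2,440,000 L.
Mass of solution: 54.4 L × 1000 mL/L × 1.1 g/mL = 59,840 g.
Available chlorine delivered: 59,840 g × 0.09 = 5386 g as Cl₂.
Concentration rise: 5386 g / 2,440,000 L = 2.207 mg/L = 2.21 ppm.

2.21 ppm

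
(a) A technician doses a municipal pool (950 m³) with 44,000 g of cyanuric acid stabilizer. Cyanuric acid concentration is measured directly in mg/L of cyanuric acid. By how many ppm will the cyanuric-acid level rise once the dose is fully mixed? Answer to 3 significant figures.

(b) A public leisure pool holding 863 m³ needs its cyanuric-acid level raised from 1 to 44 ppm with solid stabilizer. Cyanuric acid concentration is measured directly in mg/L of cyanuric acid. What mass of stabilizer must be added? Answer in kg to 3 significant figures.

(a) 46.3 ppm; (b) 37.1 kg

(a) Volume: 950 m³ = 950,000 L.
(a) Rise: 44,000 g / 950,000 L × 1000 = 46.32 mg/L.

(b) Volume: 863 m³ = 863,000 L.
(b) CYA to add: (44 − 1) = 43 mg/L × 863,000 L = 37,110 g cyanuric acid.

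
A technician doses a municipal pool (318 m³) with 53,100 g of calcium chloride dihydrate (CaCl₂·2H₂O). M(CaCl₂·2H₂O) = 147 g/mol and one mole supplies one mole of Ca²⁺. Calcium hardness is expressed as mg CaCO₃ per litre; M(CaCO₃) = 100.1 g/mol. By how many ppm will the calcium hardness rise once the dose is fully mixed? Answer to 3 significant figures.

114 ppm

Volume: 318 m³ = 318,000 L.
Moles of Ca²⁺: 53,100 g ÷ 147 g/mol = 361.2 mol.
As CaCO₃: 361.2 mol × 100.1 g/mol = 36,160 g.
Rise: 36,160 g / 318,000 L × 1000 = 113.7 mg/L.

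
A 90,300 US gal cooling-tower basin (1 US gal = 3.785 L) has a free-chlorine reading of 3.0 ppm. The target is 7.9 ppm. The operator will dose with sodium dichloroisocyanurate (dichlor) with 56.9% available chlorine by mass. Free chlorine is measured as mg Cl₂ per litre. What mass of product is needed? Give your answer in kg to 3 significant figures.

Volume: 90,300 US gal × 3.785 L/gal = 341,786 L.
Chlorine deficit: 7.9 − 3.0 = 4.9 ppm = 4.9 mg/L as Cl₂.
Cl₂ equivalent needed: 4.9 mg/L × 341,786 L = 1,675,000 mg = 1675 g.
Product at 56.9% available chlorine: 1675 / 0.569 = 2943 g.

2.94 kg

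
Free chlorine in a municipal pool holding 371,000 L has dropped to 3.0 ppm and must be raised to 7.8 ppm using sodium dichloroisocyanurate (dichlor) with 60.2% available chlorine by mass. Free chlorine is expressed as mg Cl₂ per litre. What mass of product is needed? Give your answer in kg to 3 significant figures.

2.96 kg

Chlorine deficit: 7.8 − 3.0 = 4.8 ppm = 4.8 mg/L as Cl₂.
Cl₂ equivalent needed: 4.8 mg/L × 371,000 L = 1,781,000 mg = 1781 g.
Product at 60.2% available chlorine: 1781 / 0.602 = 2958 g.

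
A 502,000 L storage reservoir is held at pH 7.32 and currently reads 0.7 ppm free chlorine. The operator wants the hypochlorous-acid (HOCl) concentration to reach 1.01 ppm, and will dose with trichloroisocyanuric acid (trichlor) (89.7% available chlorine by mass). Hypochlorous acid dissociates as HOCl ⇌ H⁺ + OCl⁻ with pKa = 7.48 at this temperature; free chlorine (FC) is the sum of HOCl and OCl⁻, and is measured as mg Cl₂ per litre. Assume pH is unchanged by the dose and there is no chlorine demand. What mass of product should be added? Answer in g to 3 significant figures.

565 g

[OCl⁻]/[HOCl] = 10^(pH − pKa) = 10^(7.32 − 7.48) = 0.6918; fraction as HOCl = 1/(1 + 0.6918) = 0.5911.
Free chlorine required for 1.01 ppm HOCl: 1.01 / 0.5911 = 1.709 ppm.
FC to add: 1.709 − 0.7 = 1.009 mg/L as Cl₂.
Cl₂ equivalent: 1.009 mg/L × 502,000 L = 506.4 g.
Product at 89.7% available Cl: 506.4 / 0.897 = 564.5 g.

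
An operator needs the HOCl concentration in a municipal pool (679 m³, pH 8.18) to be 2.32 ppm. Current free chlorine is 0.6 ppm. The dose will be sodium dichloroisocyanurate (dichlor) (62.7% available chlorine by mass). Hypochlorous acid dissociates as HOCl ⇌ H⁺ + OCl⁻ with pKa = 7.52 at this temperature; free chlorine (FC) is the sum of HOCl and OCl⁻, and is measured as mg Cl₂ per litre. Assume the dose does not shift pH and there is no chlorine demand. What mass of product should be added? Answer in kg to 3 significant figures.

Volume: 679 m³ = 679,000 L.
[OCl⁻]/[HOCl] = 10^(pH − pKa) = 10^(8.18 − 7.52) = 4.571; fraction as HOCl = 1/(1 + 4.571) = 0.1795.
Free chlorine required for 2.32 ppm HOCl: 2.32 / 0.1795 = 12.92 ppm.
FC to add: 12.92 − 0.6 = 12.32 mg/L as Cl₂.
Cl₂ equivalent: 12.32 mg/L × 679,000 L = 8368 g.
Product at 62.7% available Cl: 8368 / 0.627 = 13,350 g.

13.3 kg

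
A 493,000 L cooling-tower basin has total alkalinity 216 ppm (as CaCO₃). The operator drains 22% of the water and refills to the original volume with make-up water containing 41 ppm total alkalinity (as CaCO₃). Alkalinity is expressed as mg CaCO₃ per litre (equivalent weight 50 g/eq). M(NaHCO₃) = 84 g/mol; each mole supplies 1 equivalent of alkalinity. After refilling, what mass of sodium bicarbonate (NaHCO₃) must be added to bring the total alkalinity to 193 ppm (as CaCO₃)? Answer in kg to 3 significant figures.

12.8 kg

After draining 22% and refilling: 216 × 0.78 + 41 × 0.22 = 177.5 ppm.
Deficit to target: 193 − 177.5 = 15.5 mg/L.
As CaCO₃: 15.5 mg/L × 493,000 L = 7641 g; ÷ 50 g/eq ÷ 1 = 152.8 mol NaHCO₃.
Mass: 152.8 × 84 = 12,840 g.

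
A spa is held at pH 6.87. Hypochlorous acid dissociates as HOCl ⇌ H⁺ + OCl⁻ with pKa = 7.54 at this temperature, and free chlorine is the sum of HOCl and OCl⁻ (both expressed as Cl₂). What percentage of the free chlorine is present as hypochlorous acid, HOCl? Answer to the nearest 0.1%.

82.4%

[OCl⁻]/[HOCl] = 10^(pH − pKa) = 10^(6.87 − 7.54) = 10^-0.67 = 0.2138.
Fraction as HOCl = 1 / (1 + 0.2138) = 0.8239.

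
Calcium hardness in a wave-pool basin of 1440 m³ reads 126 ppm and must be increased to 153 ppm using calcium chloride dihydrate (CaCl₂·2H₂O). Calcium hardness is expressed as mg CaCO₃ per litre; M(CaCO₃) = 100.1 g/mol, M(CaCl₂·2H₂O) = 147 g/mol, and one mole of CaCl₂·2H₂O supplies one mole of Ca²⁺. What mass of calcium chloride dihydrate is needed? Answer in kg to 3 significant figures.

57.1 kg

Volume: 1440 m³ = 1,440,000 L.
Hardness to add: (153 − 126) = 27 mg/L as CaCO₃ × 1,440,000 L = 38,880 g as CaCO₃.
Moles of Ca²⁺ (1 mol Ca²⁺ ≡ 1 mol CaCO₃): 38,880 / 100.1 g/mol = 388.4 mol.
Mass of CaCl₂·2H₂O: 388.4 × 147 = 57,100 g.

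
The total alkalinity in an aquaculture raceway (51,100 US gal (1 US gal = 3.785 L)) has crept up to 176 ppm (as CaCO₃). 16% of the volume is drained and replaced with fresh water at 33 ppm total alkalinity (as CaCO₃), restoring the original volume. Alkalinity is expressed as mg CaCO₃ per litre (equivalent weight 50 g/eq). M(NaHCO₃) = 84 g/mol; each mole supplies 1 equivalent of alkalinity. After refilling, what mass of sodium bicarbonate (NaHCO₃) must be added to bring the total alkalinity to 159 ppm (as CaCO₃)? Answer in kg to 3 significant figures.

1.91 kg

Volume: 51,100 US gal × 3.785 L/gal = 193,414 L.
After draining 16% and refilling: 176 × 0.84 + 33 × 0.16 = 153.12 ppm.
Deficit to target: 159 − 153.12 = 5.88 mg/L.
As CaCO₃: 5.88 mg/L × 193,414 L = 1137 g; ÷ 50 g/eq ÷ 1 = 22.75 mol NaHCO₃.
Mass: 22.75 × 84 = 1911 g.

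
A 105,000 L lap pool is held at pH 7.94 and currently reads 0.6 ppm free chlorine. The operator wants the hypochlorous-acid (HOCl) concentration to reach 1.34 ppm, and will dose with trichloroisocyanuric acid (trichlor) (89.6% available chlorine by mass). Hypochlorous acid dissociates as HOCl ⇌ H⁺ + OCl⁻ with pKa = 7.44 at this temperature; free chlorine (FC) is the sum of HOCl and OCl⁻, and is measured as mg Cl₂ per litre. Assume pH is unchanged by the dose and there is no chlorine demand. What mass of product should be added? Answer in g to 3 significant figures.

583 g

[OCl⁻]/[HOCl] = 10^(pH − pKa) = 10^(7.94 − 7.44) = 3.162; fraction as HOCl = 1/(1 + 3.162) = 0.2403.
Free chlorine required for 1.34 ppm HOCl: 1.34 / 0.2403 = 5.577 ppm.
FC to add: 5.577 − 0.6 = 4.977 mg/L as Cl₂.
Cl₂ equivalent: 4.977 mg/L × 105,000 L = 522.6 g.
Product at 89.6% available Cl: 522.6 / 0.896 = 583.3 g.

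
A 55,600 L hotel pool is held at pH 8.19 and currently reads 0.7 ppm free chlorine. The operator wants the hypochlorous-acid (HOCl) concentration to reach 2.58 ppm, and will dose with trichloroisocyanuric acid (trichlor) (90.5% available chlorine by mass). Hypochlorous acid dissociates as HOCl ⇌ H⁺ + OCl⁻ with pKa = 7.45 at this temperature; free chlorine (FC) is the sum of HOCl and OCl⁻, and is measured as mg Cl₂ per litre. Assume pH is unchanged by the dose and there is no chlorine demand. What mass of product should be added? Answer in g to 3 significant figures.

[OCl⁻]/[HOCl] = 10^(pH − pKa) = 10^(8.19 − 7.45) = 5.495; fraction as HOCl = 1/(1 + 5.495) = 0.154.
Free chlorine required for 2.58 ppm HOCl: 2.58 / 0.154 = 16.76 ppm.
FC to add: 16.76 − 0.7 = 16.06 mg/L as Cl₂.
Cl₂ equivalent: 16.06 mg/L × 55,600 L = 892.8 g.
Product at 90.5% available Cl: 892.8 / 0.905 = 986.6 g.

987 g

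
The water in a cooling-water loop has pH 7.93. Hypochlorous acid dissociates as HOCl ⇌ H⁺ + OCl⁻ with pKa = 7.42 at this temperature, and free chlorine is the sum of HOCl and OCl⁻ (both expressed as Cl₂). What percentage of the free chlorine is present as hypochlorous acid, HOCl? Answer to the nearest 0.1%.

[OCl⁻]/[HOCl] = 10^(pH − pKa) = 10^(7.93 − 7.42) = 10^0.51 = 3.236.
Fraction as HOCl = 1 / (1 + 3.236) = 0.2361.

23.6%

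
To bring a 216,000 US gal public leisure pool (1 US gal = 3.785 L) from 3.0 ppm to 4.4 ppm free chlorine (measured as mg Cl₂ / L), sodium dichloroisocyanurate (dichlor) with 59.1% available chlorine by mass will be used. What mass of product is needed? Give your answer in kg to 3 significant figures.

Volume: 216,000 US gal × 3.785 L/gal = 817,560 L.
Chlorine deficit: 4.4 − 3.0 = 1.4 ppm = 1.4 mg/L as Cl₂.
Cl₂ equivalent needed: 1.4 mg/L × 817,560 L = 1,145,000 mg = 1145 g.
Product at 59.1% available chlorine: 1145 / 0.591 = 1937 g.

1.94 kg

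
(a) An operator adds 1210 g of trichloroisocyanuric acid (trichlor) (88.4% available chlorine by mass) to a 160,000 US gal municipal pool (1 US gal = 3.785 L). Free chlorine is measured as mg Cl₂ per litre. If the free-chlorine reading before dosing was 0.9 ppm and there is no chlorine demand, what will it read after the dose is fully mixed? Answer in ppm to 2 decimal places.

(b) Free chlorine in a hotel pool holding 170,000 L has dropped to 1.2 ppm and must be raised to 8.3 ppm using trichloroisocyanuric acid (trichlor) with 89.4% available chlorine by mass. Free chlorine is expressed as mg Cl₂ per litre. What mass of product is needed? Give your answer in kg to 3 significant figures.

(a) Volume: 160,000 US gal × 3.785 L/gal = 605,600 L.
(a) Available chlorine delivered: 1210 g × 0.884 = 1070 g as Cl₂.
(a) Concentration rise: 1070 g / 605,600 L = 1.766 mg/L = 1.77 ppm.
(a) Final FC: 0.9 + 1.77 = 2.67 ppm.

(b) Chlorine deficit: 8.3 − 1.2 = 7.1 ppm = 7.1 mg/L as Cl₂.
(b) Cl₂ equivalent needed: 7.1 mg/L × 170,000 L = 1,207,000 mg = 1207 g.
(b) Product at 89.4% available chlorine: 1207 / 0.894 = 1350 g.

(a) 2.67 ppm; (b) 1.35 kg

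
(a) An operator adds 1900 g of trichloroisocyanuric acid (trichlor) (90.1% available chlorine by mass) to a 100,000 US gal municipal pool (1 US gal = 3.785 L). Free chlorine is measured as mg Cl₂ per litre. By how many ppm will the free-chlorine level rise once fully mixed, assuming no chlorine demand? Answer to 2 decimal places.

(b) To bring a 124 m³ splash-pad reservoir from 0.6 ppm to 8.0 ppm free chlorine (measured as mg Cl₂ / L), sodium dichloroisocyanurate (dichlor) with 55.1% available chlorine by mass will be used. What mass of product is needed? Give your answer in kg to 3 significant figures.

(a) Volume: 100,000 US gal × 3.785 L/gal = 378,500 L.
(a) Available chlorine delivered: 1900 g × 0.901 = 1712 g as Cl₂.
(a) Concentration rise: 1712 g / 378,500 L = 4.523 mg/L = 4.52 ppm.

(b) Volume: 124 m³ = 124,000 L.
(b) Chlorine deficit: 8.0 − 0.6 = 7.4 ppm = 7.4 mg/L as Cl₂.
(b) Cl₂ equivalent needed: 7.4 mg/L × 124,000 L = 917,600 mg = 917.6 g.
(b) Product at 55.1% available chlorine: 917.6 / 0.551 = 1665 g.

(a) 4.52 ppm; (b) 1.67 kg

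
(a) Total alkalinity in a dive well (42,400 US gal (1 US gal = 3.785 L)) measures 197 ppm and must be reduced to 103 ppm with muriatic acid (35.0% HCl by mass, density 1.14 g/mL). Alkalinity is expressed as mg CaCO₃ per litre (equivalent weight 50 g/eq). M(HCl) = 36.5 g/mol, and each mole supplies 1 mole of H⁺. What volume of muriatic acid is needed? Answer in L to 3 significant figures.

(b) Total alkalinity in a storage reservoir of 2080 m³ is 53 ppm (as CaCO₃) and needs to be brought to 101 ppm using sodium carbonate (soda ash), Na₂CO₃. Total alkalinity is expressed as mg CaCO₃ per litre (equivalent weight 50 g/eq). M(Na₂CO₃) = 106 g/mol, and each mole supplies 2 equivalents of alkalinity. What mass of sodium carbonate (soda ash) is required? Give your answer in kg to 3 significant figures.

(a) 27.6 L; (b) 106 kg

(a) Volume: 42,400 US gal × 3.785 L/gal = 160,484 L.
(a) Alkalinity to neutralize: (197 − 103) = 94 mg/L as CaCO₃ × 160,484 L = 15,090 g as CaCO₃.
(a) Equivalents of H⁺ required: 15,090 ÷ 50 g/eq = 301.7 eq = 301.7 mol HCl.
(a) Mass of HCl: 301.7 × 36.5 = 11,010 g.
(a) Mass of 35.0% solution: 11,010 / 0.35 = 31,460 g.
(a) Volume: 31,460 g ÷ 1.14 g/mL = 27,600 mL.

(b) Volume: 2080 m³ = 2,080,000 L.
(b) Alkalinity to add: (101 − 53) = 48 mg/L as CaCO₃ × 2,080,000 L = 99,840 g as CaCO₃.
(b) Equivalents: 99,840 g ÷ 50 g/eq = 1997 eq.
(b) Each mole of Na₂CO₃ supplies 2 eq, so 1997 / 2 = 998.4 mol.
(b) Mass: 998.4 mol × 106 g/mol = 105,800 g.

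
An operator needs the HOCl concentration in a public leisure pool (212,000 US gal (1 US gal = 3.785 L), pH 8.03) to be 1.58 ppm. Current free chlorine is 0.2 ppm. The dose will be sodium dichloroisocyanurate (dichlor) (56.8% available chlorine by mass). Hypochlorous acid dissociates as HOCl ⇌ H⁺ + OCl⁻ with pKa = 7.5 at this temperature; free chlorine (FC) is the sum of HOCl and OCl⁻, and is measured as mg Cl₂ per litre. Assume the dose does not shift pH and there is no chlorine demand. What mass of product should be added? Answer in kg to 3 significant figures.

Volume: 212,000 US gal × 3.785 L/gal = 802,420 L.
[OCl⁻]/[HOCl] = 10^(pH − pKa) = 10^(8.03 − 7.5) = 3.388; fraction as HOCl = 1/(1 + 3.388) = 0.2279.
Free chlorine required for 1.58 ppm HOCl: 1.58 / 0.2279 = 6.934 ppm.
FC to add: 6.934 − 0.2 = 6.734 mg/L as Cl₂.
Cl₂ equivalent: 6.734 mg/L × 802,420 L = 5403 g.
Product at 56.8% available Cl: 5403 / 0.568 = 9513 g.

9.51 kg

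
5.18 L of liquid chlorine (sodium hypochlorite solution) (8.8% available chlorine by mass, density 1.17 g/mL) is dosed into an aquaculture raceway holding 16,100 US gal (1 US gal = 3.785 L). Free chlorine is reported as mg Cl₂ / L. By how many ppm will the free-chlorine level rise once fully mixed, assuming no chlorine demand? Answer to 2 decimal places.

8.75 ppm

Volume: 16,100 US gal × 3.785 L/gal = 60,938 L.
Mass of solution: 5.18 L × 1000 mL/L × 1.17 g/mL = 6061 g.
Available chlorine delivered: 6061 g × 0.088 = 533.3 g as Cl₂.
Concentration rise: 533.3 g / 60,938 L = 8.752 mg/L = 8.75 ppm.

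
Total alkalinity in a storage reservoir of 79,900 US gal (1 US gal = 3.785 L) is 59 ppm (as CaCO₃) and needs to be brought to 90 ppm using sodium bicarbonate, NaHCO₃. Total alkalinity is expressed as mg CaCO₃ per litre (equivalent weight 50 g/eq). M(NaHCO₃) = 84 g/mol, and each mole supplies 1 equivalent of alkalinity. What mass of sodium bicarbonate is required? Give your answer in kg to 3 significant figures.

Volume: 79,900 US gal × 3.785 L/gal = 302,422 L.
Alkalinity to add: (90 − 59) = 31 mg/L as CaCO₃ × 302,422 L = 9375 g as CaCO₃.
Equivalents: 9375 g ÷ 50 g/eq = 187.5 eq.
NaHCO₃ supplies 1 eq per mole → 187.5 mol.
Mass: 187.5 mol × 84 g/mol = 15,750 g.

15.8 kg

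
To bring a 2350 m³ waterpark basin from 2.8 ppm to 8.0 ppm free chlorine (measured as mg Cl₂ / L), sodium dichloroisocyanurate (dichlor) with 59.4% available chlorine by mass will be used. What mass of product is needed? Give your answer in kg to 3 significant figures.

20.6 kg

Volume: 2350 m³ = 2,350,000 L.
Chlorine deficit: 8.0 − 2.8 = 5.2 ppm = 5.2 mg/L as Cl₂.
Cl₂ equivalent needed: 5.2 mg/L × 2,350,000 L = 12,220,000 mg = 12,220 g.
Product at 59.4% available chlorine: 12,220 / 0.594 = 20,570 g.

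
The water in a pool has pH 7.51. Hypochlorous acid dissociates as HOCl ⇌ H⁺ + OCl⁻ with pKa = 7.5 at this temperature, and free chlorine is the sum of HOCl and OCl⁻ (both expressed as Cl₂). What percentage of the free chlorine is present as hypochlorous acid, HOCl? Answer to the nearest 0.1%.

[OCl⁻]/[HOCl] = 10^(pH − pKa) = 10^(7.51 − 7.5) = 10^0.01 = 1.023.
Fraction as HOCl = 1 / (1 + 1.023) = 0.4942.

49.4%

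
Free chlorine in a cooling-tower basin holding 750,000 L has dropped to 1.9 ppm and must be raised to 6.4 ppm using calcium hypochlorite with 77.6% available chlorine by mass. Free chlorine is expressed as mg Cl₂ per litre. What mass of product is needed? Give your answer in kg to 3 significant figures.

Chlorine deficit: 6.4 − 1.9 = 4.5 ppm = 4.5 mg/L as Cl₂.
Cl₂ equivalent needed: 4.5 mg/L × 750,000 L = 3,375,000 mg = 3375 g.
Product at 77.6% available chlorine: 3375 / 0.776 = 4349 g.

4.35 kg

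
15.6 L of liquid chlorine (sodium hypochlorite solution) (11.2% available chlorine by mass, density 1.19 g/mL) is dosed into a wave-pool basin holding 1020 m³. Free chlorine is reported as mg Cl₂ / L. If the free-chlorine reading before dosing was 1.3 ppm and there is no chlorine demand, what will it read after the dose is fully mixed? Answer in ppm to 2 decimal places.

3.34 ppm

Volume: 1020 m³ = 1,020,000 L.
Mass of solution: 15.6 L × 1000 mL/L × 1.19 g/mL = 18,560 g.
Available chlorine delivered: 18,560 g × 0.112 = 2079 g as Cl₂.
Concentration rise: 2079 g / 1,020,000 L = 2.038 mg/L = 2.04 ppm.
Final FC: 1.3 + 2.04 = 3.34 ppm.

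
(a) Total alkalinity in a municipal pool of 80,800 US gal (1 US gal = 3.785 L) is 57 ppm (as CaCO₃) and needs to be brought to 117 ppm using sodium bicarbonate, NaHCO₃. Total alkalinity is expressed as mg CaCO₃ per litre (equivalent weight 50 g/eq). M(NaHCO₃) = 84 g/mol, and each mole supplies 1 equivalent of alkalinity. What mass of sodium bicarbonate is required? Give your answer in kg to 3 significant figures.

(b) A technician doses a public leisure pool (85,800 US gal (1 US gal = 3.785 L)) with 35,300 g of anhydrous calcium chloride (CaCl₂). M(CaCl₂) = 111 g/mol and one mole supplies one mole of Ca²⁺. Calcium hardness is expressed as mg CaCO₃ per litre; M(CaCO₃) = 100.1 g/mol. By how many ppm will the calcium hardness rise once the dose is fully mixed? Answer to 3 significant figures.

(a) Volume: 80,800 US gal × 3.785 L/gal = 305,828 L.
(a) Alkalinity to add: (117 − 57) = 60 mg/L as CaCO₃ × 305,828 L = 18,350 g as CaCO₃.
(a) Equivalents: 18,350 g ÷ 50 g/eq = 367 eq.
(a) NaHCO₃ supplies 1 eq per mole → 367 mol.
(a) Mass: 367 mol × 84 g/mol = 30,830 g.

(b) Volume: 85,800 US gal × 3.785 L/gal = 324,753 L.
(b) Moles of Ca²⁺: 35,300 g ÷ 111 g/mol = 318 mol.
(b) As CaCO₃: 318 mol × 100.1 g/mol = 31,830 g.
(b) Rise: 31,830 g / 324,753 L × 1000 = 98.02 mg/L.

(a) 30.8 kg; (b) 98.0 ppm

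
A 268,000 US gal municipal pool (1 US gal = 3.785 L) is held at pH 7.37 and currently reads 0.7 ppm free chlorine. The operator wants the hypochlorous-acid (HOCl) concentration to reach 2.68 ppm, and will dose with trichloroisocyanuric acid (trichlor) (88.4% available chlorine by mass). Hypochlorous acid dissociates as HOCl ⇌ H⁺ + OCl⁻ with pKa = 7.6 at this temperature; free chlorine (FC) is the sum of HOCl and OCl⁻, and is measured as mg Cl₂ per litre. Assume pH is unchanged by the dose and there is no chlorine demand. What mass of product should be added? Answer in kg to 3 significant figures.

4.08 kg

Volume: 268,000 US gal × 3.785 L/gal = 1,014,380 L.
[OCl⁻]/[HOCl] = 10^(pH − pKa) = 10^(7.37 − 7.6) = 0.5888; fraction as HOCl = 1/(1 + 0.5888) = 0.6294.
Free chlorine required for 2.68 ppm HOCl: 2.68 / 0.6294 = 4.258 ppm.
FC to add: 4.258 − 0.7 = 3.558 mg/L as Cl₂.
Cl₂ equivalent: 3.558 mg/L × 1,014,380 L = 3609 g.
Product at 88.4% available Cl: 3609 / 0.884 = 4083 g.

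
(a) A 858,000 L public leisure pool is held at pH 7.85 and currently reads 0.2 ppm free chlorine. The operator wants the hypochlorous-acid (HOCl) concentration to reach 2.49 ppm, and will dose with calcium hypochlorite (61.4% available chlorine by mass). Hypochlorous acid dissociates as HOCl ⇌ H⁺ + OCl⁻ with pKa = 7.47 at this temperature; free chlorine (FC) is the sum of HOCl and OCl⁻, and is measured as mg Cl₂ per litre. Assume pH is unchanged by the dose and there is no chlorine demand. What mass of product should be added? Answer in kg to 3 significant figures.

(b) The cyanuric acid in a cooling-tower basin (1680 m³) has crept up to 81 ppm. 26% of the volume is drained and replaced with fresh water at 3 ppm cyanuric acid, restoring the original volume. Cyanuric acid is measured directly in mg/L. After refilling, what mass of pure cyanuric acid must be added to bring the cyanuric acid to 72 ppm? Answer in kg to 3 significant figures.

(a) [OCl⁻]/[HOCl] = 10^(pH − pKa) = 10^(7.85 − 7.47) = 2.399; fraction as HOCl = 1/(1 + 2.399) = 0.2942.
(a) Free chlorine required for 2.49 ppm HOCl: 2.49 / 0.2942 = 8.463 ppm.
(a) FC to add: 8.463 − 0.2 = 8.263 mg/L as Cl₂.
(a) Cl₂ equivalent: 8.263 mg/L × 858,000 L = 7090 g.
(a) Product at 61.4% available Cl: 7090 / 0.614 = 11,550 g.

(b) Volume: 1680 m³ = 1,680,000 L.
(b) After draining 26% and refilling: 81 × 0.74 + 3 × 0.26 = 60.72 ppm.
(b) Deficit to target: 72 − 60.72 = 11.28 mg/L.
(b) Mass: 11.28 mg/L × 1,680,000 L = 18,950 g cyanuric acid.

(a) 11.5 kg; (b) 19.0 kg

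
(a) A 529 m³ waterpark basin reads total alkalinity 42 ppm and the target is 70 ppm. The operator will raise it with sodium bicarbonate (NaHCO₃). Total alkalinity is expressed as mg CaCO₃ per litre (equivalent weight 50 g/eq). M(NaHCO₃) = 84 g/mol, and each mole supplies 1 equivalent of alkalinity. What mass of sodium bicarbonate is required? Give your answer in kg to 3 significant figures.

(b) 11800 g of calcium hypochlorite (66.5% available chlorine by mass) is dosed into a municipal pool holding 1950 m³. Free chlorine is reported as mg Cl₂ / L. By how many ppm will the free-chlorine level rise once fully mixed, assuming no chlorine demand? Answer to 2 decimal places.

(a) Volume: 529 m³ = 529,000 L.
(a) Alkalinity to add: (70 − 42) = 28 mg/L as CaCO₃ × 529,000 L = 14,810 g as CaCO₃.
(a) Equivalents: 14,810 g ÷ 50 g/eq = 296.2 eq.
(a) NaHCO₃ supplies 1 eq per mole → 296.2 mol.
(a) Mass: 296.2 mol × 84 g/mol = 24,880 g.

(b) Volume: 1950 m³ = 1,950,000 L.
(b) Available chlorine delivered: 11,800 g × 0.665 = 7847 g as Cl₂.
(b) Concentration rise: 7847 g / 1,950,000 L = 4.024 mg/L = 4.02 ppm.

(a) 24.9 kg; (b) 4.02 ppm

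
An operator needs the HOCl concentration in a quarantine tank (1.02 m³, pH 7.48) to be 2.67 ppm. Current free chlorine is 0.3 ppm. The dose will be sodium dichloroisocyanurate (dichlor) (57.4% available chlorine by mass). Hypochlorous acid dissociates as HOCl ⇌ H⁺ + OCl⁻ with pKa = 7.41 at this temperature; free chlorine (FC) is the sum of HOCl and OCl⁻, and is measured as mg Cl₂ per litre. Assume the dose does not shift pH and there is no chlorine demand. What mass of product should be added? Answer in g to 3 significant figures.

9.79 g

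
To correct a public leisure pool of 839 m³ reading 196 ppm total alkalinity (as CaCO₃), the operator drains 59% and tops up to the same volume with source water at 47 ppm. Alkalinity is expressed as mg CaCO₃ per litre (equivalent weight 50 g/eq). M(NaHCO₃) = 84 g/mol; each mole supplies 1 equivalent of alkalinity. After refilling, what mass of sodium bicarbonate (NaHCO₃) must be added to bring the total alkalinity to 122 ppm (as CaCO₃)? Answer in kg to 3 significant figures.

19.6 kg

Volume: 839 m³ = 839,000 L.
After draining 59% and refilling: 196 × 0.41 + 47 × 0.59 = 108.09 ppm.
Deficit to target: 122 − 108.09 = 13.91 mg/L.
As CaCO₃: 13.91 mg/L × 839,000 L = 11,670 g; ÷ 50 g/eq ÷ 1 = 233.4 mol NaHCO₃.
Mass: 233.4 × 84 = 19,610 g.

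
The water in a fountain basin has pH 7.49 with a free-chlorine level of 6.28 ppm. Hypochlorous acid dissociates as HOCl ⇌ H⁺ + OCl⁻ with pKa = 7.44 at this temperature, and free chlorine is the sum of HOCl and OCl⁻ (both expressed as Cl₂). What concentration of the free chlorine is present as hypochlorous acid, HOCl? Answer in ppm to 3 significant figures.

2.96 ppm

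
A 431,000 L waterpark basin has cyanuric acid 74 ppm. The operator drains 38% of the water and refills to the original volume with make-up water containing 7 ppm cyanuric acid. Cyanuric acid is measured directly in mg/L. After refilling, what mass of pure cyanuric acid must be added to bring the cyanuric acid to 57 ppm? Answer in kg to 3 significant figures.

3.65 kg

After draining 38% and refilling: 74 × 0.62 + 7 × 0.38 = 48.54 ppm.
Deficit to target: 57 − 48.54 = 8.46 mg/L.
Mass: 8.46 mg/L × 431,000 L = 3646 g cyanuric acid.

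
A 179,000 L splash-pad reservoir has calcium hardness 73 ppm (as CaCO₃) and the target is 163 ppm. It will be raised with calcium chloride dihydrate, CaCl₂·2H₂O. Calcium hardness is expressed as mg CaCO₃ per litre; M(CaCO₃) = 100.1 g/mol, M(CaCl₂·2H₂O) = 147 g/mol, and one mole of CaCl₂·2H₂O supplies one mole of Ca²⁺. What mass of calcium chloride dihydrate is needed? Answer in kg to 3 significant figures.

23.7 kg

Hardness to add: (163 − 73) = 90 mg/L as CaCO₃ × 179,000 L = 16,110 g as CaCO₃.
Moles of Ca²⁺ (1 mol Ca²⁺ ≡ 1 mol CaCO₃): 16,110 / 100.1 g/mol = 160.9 mol.
Mass of CaCl₂·2H₂O: 160.9 × 147 = 23,660 g.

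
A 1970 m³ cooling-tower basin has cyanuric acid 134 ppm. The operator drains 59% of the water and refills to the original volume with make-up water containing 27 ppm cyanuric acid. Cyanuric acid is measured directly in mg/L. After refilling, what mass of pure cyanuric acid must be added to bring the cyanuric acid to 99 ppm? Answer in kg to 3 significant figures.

Volume: 1970 m³ = 1,970,000 L.
After draining 59% and refilling: 134 × 0.41 + 27 × 0.59 = 70.87 ppm.
Deficit to target: 99 − 70.87 = 28.13 mg/L.
Mass: 28.13 mg/L × 1,970,000 L = 55,420 g cyanuric acid.

55.4 kg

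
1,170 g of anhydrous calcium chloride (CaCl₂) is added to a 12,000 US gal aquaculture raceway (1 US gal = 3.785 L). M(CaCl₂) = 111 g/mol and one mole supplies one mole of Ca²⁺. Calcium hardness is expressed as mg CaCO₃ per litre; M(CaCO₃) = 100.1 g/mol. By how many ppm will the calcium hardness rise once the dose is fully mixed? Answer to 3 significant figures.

23.2 ppm

Volume: 12,000 US gal × 3.785 L/gal = 45,420 L.
Moles of Ca²⁺: 1,170 g ÷ 111 g/mol = 10.54 mol.
As CaCO₃: 10.54 mol × 100.1 g/mol = 1055 g.
Rise: 1055 g / 45,420 L × 1000 = 23.23 mg/L.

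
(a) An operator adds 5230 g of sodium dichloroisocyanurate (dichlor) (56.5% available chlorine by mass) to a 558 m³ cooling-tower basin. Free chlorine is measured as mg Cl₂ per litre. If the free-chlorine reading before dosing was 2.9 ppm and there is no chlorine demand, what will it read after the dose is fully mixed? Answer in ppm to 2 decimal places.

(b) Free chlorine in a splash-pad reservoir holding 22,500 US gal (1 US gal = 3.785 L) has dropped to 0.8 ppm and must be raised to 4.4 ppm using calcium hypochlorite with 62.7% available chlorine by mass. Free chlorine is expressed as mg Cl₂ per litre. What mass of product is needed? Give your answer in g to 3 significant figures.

(a) 8.20 ppm; (b) 489 g

(a) Volume: 558 m³ = 558,000 L.
(a) Available chlorine delivered: 5230 g × 0.565 = 2955 g as Cl₂.
(a) Concentration rise: 2955 g / 558,000 L = 5.296 mg/L = 5.30 ppm.
(a) Final FC: 2.9 + 5.30 = 8.20 ppm.

(b) Volume: 22,500 US gal × 3.785 L/gal = 85,162 L.
(b) Chlorine deficit: 4.4 − 0.8 = 3.6 ppm = 3.6 mg/L as Cl₂.
(b) Cl₂ equivalent needed: 3.6 mg/L × 85,162 L = 306,600 mg = 306.6 g.
(b) Product at 62.7% available chlorine: 306.6 / 0.627 = 489 g.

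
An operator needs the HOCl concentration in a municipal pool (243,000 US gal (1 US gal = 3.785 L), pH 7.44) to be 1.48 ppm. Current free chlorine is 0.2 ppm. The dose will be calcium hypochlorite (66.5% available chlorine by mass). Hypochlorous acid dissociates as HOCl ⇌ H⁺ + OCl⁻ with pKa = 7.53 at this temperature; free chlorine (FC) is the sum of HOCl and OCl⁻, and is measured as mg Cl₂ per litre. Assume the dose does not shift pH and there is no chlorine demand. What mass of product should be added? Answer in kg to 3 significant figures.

3.43 kg

Volume: 243,000 US gal × 3.785 L/gal = 919,755 L.
[OCl⁻]/[HOCl] = 10^(pH − pKa) = 10^(7.44 − 7.53) = 0.8128; fraction as HOCl = 1/(1 + 0.8128) = 0.5516.
Free chlorine required for 1.48 ppm HOCl: 1.48 / 0.5516 = 2.683 ppm.
FC to add: 2.683 − 0.2 = 2.483 mg/L as Cl₂.
Cl₂ equivalent: 2.483 mg/L × 919,755 L = 2284 g.
Product at 66.5% available Cl: 2284 / 0.665 = 3434 g.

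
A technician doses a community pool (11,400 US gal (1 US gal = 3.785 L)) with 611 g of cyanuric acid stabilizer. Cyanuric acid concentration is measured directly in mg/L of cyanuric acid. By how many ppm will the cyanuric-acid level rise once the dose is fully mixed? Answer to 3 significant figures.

Volume: 11,400 US gal × 3.785 L/gal = 43,149 L.
Rise: 611 g / 43,149 L × 1000 = 14.16 mg/L.

14.2 ppm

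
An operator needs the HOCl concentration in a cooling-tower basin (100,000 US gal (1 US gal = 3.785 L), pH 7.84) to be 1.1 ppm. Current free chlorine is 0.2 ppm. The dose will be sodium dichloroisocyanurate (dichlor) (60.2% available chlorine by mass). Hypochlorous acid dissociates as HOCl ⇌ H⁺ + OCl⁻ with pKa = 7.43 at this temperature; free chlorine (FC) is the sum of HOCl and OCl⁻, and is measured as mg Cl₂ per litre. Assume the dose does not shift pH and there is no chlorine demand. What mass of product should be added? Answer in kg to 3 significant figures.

2.34 kg

Volume: 100,000 US gal × 3.785 L/gal = 378,500 L.
[OCl⁻]/[HOCl] = 10^(pH − pKa) = 10^(7.84 − 7.43) = 2.57; fraction as HOCl = 1/(1 + 2.57) = 0.2801.
Free chlorine required for 1.1 ppm HOCl: 1.1 / 0.2801 = 3.927 ppm.
FC to add: 3.927 − 0.2 = 3.727 mg/L as Cl₂.
Cl₂ equivalent: 3.727 mg/L × 378,500 L = 1411 g.
Product at 60.2% available Cl: 1411 / 0.602 = 2344 g.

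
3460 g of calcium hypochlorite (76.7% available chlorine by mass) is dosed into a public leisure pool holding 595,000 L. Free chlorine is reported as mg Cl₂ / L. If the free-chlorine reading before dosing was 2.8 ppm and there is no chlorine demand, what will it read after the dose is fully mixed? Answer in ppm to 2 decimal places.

Available chlorine delivered: 3460 g × 0.767 = 2654 g as Cl₂.
Concentration rise: 2654 g / 595,000 L = 4.46 mg/L = 4.46 ppm.
Final FC: 2.8 + 4.46 = 7.26 ppm.

7.26 ppm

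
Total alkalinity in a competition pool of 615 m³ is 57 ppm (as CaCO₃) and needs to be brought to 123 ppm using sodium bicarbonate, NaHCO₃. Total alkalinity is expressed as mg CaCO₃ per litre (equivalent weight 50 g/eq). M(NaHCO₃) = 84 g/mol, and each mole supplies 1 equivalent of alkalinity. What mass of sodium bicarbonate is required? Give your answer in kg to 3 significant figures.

68.2 kg

Volume: 615 m³ = 615,000 L.
Alkalinity to add: (123 − 57) = 66 mg/L as CaCO₃ × 615,000 L = 40,590 g as CaCO₃.
Equivalents: 40,590 g ÷ 50 g/eq = 811.8 eq.
NaHCO₃ supplies 1 eq per mole → 811.8 mol.
Mass: 811.8 mol × 84 g/mol = 68,190 g.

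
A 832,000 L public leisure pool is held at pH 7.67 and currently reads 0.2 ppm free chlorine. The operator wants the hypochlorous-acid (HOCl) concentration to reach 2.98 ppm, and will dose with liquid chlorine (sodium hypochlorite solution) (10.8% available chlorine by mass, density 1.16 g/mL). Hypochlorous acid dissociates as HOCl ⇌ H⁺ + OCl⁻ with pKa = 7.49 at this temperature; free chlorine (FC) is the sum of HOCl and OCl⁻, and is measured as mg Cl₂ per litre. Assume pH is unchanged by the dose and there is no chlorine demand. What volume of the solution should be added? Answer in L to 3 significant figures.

48.4 L

[OCl⁻]/[HOCl] = 10^(pH − pKa) = 10^(7.67 − 7.49) = 1.514; fraction as HOCl = 1/(1 + 1.514) = 0.3978.
Free chlorine required for 2.98 ppm HOCl: 2.98 / 0.3978 = 7.49 ppm.
FC to add: 7.49 − 0.2 = 7.29 mg/L as Cl₂.
Cl₂ equivalent: 7.29 mg/L × 832,000 L = 6066 g.
Product at 10.8% available Cl: 6066 / 0.108 = 56,160 g.
Volume: 56,160 g ÷ 1.16 g/mL = 48,420 mL.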